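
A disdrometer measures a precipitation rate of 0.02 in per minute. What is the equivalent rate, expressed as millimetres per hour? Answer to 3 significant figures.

0.02 in/minute × 25.4 mm/in × 60 minute/hour = 30.5 mm/hour.

30.5 mm/hour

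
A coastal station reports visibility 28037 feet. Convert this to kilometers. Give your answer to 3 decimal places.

8.546 km

1 ft = 0.0003048 km, so 28037 × 0.0003048 = 8.546 km.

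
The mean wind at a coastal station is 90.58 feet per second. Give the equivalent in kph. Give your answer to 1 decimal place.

1 ft/s = 1.09728 km/h, so 90.58 × 1.09728 = 99.4 km/h.

99.4 km/h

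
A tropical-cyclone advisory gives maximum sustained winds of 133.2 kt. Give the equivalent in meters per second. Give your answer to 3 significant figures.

1 kt = 0.514444 m/s, so 133.2 × 0.514444 = 68.5 m/s.

68.5 m/s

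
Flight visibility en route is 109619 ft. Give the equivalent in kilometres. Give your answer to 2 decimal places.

33.41 km

1 ft = 0.0003048 km, so 109619 × 0.0003048 = 33.41 km.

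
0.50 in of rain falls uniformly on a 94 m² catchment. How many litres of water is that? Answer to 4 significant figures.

Depth: 0.50 in × 25.4 = 12.7 mm.
1 mm over 1 m² is 1 L, so volume = 12.7 × 94 = 1193.8 L ≈ 1194 L.

1194 litres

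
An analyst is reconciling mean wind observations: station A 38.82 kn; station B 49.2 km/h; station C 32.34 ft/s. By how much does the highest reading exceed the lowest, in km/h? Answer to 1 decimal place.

36.4 km/h

station A: 38.82 kt = 71.895 km/h.
station C: 32.34 ft/s = 35.486 km/h.
Spread: 71.895 − 35.486 = 36.4 km/h.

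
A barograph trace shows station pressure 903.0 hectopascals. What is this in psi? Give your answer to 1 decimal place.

13.1 psi

1 hPa = 0.0145038 psi, so 903.0 × 0.0145038 = 13.1 psi.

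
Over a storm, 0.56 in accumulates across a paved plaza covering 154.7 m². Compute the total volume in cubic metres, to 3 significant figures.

Depth: 0.56 in × 25.4 = 14.224 mm.
1 mm over 1 m² is 1 L, so volume = 14.224 × 154.7 = 2200.4528 L = 2.20 m³.

2.20 cubic metres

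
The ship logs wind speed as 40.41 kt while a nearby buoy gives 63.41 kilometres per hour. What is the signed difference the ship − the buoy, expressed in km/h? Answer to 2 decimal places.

the ship: 40.41 kt = 74.8393 km/h.
Difference: 74.8393 − 63.4100 = 11.43 km/h.

11.43 km/h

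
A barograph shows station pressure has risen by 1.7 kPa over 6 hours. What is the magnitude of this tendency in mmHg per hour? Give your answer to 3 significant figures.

2.13 mmHg per hour

1.7 kPa / 6 h × 7.50062 mmHg/kPa = 2.13 mmHg/h.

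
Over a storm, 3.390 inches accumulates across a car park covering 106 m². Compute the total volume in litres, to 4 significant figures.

Depth: 3.390 in × 25.4 = 86.106 mm.
1 mm over 1 m² is 1 L, so volume = 86.106 × 106 = 9127.236 L ≈ 9127 L.

9127 litres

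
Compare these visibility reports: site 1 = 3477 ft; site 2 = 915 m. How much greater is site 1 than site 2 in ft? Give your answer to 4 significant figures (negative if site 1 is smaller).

site 2: 915 m = 3001.969 ft.
Difference: 3477.000 − 3001.969 = 475.0 ft.

475.0 ft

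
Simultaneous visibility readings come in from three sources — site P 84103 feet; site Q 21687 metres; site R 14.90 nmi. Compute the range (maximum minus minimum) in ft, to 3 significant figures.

site Q: 21687 m = 71151.57 ft.
site R: 14.90 nmi = 90534.12 ft.
Spread: 90534.12 − 71151.57 = 19400 ft.

19400 ft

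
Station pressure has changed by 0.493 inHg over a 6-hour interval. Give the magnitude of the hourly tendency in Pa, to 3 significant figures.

278 Pa per hour

0.493 inHg / 6 h × 3386.39 Pa/inHg = 278 Pa/h.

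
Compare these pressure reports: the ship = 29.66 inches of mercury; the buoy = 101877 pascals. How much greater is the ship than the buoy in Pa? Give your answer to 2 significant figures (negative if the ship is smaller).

-1400 Pa

the ship: 29.66 inHg = 100440.30 Pa.
Difference: 100440.30 − 101877.00 = -1400 Pa.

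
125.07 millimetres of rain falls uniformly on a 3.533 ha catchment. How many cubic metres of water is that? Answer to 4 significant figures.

4419 cubic metres

Area: 3.533 ha = 35330 m².
1 mm over 1 m² is 1 L, so volume = 125.07 × 35330 = 4418723.1 L = 4419 m³.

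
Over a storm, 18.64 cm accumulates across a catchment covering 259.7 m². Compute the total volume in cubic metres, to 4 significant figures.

48.41 cubic metres

Depth: 18.64 cm × 10 = 186.4 mm.
1 mm over 1 m² is 1 L, so volume = 186.4 × 259.7 = 48408.08 L = 48.41 m³.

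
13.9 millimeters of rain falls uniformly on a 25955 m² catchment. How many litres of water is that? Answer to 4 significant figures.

1 mm over 1 m² is 1 L, so volume = 13.9 × 25955 = 360774.5 L ≈ 360800 L.

360800 litres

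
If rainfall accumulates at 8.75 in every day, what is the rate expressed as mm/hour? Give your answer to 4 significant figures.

8.75 in/day × 25.4 mm/in × 0.0416667 day/hour = 9.260 mm/hour.

9.260 mm/hour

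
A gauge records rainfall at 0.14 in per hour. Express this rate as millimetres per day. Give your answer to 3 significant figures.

0.14 in/hour × 25.4 mm/in × 24 hour/day = 85.3 mm/day.

85.3 mm/day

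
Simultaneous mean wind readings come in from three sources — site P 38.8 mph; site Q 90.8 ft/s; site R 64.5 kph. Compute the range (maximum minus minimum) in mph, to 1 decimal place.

23.1 mph

site Q: 90.8 ft/s = 61.909 mph.
site R: 64.5 km/h = 40.078 mph.
Spread: 61.909 − 38.800 = 23.1 mph.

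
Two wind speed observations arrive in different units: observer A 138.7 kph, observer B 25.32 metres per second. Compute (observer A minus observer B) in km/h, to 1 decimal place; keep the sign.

47.5 km/h

observer B: 25.32 m/s = 91.152 km/h.
Difference: 138.700 − 91.152 = 47.5 km/h.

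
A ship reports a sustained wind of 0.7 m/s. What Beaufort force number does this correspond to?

Beaufort force 1

0.7 m/s lies in the Beaufort 1 band (light air, 0.3–1.5 m/s).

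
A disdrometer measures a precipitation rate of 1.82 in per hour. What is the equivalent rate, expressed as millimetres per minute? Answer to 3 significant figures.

0.770 mm/minute

1.82 in/hour × 25.4 mm/in × 0.0166667 hour/minute = 0.770 mm/minute.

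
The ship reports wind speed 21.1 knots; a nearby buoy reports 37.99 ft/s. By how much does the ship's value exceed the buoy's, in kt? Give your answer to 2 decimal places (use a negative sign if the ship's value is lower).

the buoy: 37.99 ft/s = 22.5085 kt.
Difference: 21.1000 − 22.5085 = -1.41 kt.

-1.41 kt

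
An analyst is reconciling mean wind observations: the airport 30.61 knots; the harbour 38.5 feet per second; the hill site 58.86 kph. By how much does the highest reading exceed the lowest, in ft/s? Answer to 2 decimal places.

the airport: 30.61 kt = 51.6639 ft/s.
the hill site: 58.86 km/h = 53.6417 ft/s.
Spread: 53.6417 − 38.5000 = 15.14 ft/s.

15.14 ft/s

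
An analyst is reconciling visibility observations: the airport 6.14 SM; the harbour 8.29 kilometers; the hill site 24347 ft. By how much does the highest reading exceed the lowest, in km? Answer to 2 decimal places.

2.46 km

the airport: 6.14 SM = 9.8814 km.
the hill site: 24347 ft = 7.4210 km.
Spread: 9.8814 − 7.4210 = 2.46 km.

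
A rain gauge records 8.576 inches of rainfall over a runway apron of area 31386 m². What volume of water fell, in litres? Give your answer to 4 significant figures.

Depth: 8.576 in × 25.4 = 217.8304 mm.
1 mm over 1 m² is 1 L, so volume = 217.8304 × 31386 = 6836824.9 L ≈ 6837000 L.

6837000 litres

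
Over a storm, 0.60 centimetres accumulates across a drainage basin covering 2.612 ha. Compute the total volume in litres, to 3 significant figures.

157000 litres

Depth: 0.60 cm × 10 = 6 mm.
Area: 2.612 ha = 26120 m².
1 mm over 1 m² is 1 L, so volume = 6 × 26120 = 156720 L ≈ 157000 L.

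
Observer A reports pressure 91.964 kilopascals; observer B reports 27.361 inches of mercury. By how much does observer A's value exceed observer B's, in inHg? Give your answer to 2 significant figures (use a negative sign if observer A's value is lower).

observer A: 91.964 kPa = 27.1570 inHg.
Difference: 27.1570 − 27.3610 = -0.20 inHg.

-0.20 inHg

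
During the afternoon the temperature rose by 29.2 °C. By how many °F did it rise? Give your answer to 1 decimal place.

A change of 1 °C equals a change of 1.8 °F: Δ°F = 29.2 × 1.8 = 52.6 °F.

52.6 °F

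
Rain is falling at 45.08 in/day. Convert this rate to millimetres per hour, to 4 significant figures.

45.08 in/day × 25.4 mm/in × 0.0416667 day/hour = 47.71 mm/hour.

47.71 mm/hour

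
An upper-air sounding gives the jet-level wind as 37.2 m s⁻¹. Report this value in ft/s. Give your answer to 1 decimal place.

1 m/s = 3.28084 ft/s, so 37.2 × 3.28084 = 122.0 ft/s.

122.0 ft/s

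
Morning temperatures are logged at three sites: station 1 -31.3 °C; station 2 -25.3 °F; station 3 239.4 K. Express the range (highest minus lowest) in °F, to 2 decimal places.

4.41 °F

station 2: -25.3 °F = -31.833 °C.
station 3: 239.4 K = -33.750 °C.
Spread: (-31.300) − (-33.750) = 2.450 °C = 4.41 °F.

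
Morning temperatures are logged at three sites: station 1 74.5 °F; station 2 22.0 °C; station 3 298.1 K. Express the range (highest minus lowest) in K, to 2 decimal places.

2.95 K

station 1: 74.5 °F = 23.611 °C.
station 3: 298.1 K = 24.950 °C.
Spread: 24.950 − 22.000 = 2.950 °C.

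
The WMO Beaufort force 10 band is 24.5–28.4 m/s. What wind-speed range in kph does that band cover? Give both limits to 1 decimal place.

24.5–28.4 m/s × 3.6 = 88.2–102.2 km/h.

88.2 to 102.2 km/h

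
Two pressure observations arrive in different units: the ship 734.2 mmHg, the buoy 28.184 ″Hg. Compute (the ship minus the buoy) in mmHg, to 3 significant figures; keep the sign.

18.3 mmHg

the buoy: 28.184 inHg = 715.874 mmHg.
Difference: 734.200 − 715.874 = 18.3 mmHg.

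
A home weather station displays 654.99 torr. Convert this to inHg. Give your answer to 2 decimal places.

25.79 inHg

1 mmHg = 0.0393701 inHg, so 654.99 × 0.0393701 = 25.79 inHg.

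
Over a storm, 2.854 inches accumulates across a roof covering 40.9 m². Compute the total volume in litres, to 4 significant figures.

2965 litres

Depth: 2.854 in × 25.4 = 72.4916 mm.
1 mm over 1 m² is 1 L, so volume = 72.4916 × 40.9 = 2964.9064 L ≈ 2965 L.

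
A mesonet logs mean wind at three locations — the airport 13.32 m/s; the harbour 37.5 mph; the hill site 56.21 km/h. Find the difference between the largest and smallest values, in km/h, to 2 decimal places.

the airport: 13.32 m/s = 47.9520 km/h.
the harbour: 37.5 mph = 60.3504 km/h.
Spread: 60.3504 − 47.9520 = 12.40 km/h.

12.40 km/h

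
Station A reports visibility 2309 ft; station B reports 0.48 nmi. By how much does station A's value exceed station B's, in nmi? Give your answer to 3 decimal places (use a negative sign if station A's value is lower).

-0.100 nmi

station A: 2309 ft = 0.38001 nmi.
Difference: 0.38001 − 0.48000 = -0.100 nmi.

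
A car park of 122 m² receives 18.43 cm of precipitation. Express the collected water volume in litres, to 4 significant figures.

22480 litres

Depth: 18.43 cm × 10 = 184.3 mm.
1 mm over 1 m² is 1 L, so volume = 184.3 × 122 = 22484.6 L ≈ 22480 L.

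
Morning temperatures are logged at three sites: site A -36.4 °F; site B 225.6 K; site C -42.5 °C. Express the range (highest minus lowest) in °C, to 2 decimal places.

site A: -36.4 °F = -38.000 °C.
site B: 225.6 K = -47.550 °C.
Spread: (-38.000) − (-47.550) = 9.550 °C.

9.55 °C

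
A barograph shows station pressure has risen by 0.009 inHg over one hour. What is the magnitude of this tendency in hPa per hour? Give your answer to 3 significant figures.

0.009 inHg / 1 h × 33.8639 hPa/inHg = 0.305 hPa/h.

0.305 hPa per hour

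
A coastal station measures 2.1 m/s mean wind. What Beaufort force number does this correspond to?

Beaufort force 2

2.1 m/s lies in the Beaufort 2 band (light breeze, 1.6–3.3 m/s).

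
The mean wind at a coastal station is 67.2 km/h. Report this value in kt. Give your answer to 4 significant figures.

1 km/h = 0.539957 kt, so 67.2 × 0.539957 = 36.29 kt.

36.29 kt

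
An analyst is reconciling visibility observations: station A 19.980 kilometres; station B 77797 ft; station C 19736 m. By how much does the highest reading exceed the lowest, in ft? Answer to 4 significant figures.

13050 ft

station A: 19.980 km = 65551.18 ft.
station C: 19736 m = 64750.66 ft.
Spread: 77797.00 − 64750.66 = 13050 ft.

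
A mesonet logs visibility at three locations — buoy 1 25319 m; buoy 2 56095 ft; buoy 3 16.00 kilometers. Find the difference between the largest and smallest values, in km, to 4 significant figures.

buoy 1: 25319 m = 25.31900 km.
buoy 2: 56095 ft = 17.09776 km.
Spread: 25.31900 − 16.00000 = 9.319 km.

9.319 km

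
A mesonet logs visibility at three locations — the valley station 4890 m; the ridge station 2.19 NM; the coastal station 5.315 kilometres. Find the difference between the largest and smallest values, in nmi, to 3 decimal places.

the valley station: 4890 m = 2.64039 nmi.
the coastal station: 5.315 km = 2.86987 nmi.
Spread: 2.86987 − 2.19000 = 0.680 nmi.

0.680 nmi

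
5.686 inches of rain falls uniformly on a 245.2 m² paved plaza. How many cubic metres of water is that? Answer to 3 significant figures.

35.4 cubic metres

Depth: 5.686 in × 25.4 = 144.4244 mm.
1 mm over 1 m² is 1 L, so volume = 144.4244 × 245.2 = 35412.863 L = 35.4 m³.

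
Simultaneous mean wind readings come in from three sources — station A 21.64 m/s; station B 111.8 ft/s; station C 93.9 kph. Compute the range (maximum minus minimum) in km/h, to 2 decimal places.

44.77 km/h

station A: 21.64 m/s = 77.9040 km/h.
station B: 111.8 ft/s = 122.6759 km/h.
Spread: 122.6759 − 77.9040 = 44.77 km/h.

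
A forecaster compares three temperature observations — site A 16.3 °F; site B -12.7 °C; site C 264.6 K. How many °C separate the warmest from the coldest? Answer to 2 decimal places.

4.15 °C

site A: 16.3 °F = -8.722 °C.
site C: 264.6 K = -8.550 °C.
Spread: (-8.550) − (-12.700) = 4.150 °C.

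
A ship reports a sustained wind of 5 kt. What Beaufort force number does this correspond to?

Beaufort force 2

5 kt lies in the Beaufort 2 band (light breeze, 4–6 kt).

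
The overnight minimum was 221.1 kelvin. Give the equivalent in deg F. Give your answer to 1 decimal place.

First to °C: -52.05 °C.
Then to °F: -61.7 °F.

-61.7 °F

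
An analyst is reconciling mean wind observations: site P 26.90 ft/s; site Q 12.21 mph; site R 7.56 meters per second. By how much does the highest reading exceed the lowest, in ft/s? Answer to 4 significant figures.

site Q: 12.21 mph = 17.90800 ft/s.
site R: 7.56 m/s = 24.80315 ft/s.
Spread: 26.90000 − 17.90800 = 8.992 ft/s.

8.992 ft/s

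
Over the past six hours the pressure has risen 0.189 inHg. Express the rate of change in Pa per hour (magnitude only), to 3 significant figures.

0.189 inHg / 6 h × 3386.39 Pa/inHg = 107 Pa/h.

107 Pa per hour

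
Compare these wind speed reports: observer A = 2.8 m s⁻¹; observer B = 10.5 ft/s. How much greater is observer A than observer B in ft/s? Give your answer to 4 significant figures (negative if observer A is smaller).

-1.314 ft/s

observer A: 2.8 m/s = 9.18635 ft/s.
Difference: 9.18635 − 10.50000 = -1.314 ft/s.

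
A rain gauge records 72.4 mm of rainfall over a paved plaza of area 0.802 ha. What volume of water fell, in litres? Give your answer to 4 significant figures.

580600 litres

Area: 0.802 ha = 8020 m².
1 mm over 1 m² is 1 L, so volume = 72.4 × 8020 = 580648 L ≈ 580600 L.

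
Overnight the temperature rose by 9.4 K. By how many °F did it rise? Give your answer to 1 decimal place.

For a temperature change the 32° offset cancels: Δ°F = 9.4 × 1.8 = 16.9 °F.

16.9 °F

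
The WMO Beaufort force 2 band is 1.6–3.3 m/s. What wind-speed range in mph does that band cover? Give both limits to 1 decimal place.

1.6–3.3 m/s × 2.237 = 3.6–7.4 mph.

3.6 to 7.4 mph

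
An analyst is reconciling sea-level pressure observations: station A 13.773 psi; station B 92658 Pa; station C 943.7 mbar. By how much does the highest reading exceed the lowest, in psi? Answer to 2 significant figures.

0.33 psi

station B: 92658 Pa = 13.4389 psi.
station C: 943.7 mb = 13.6872 psi.
Spread: 13.7730 − 13.4389 = 0.33 psi.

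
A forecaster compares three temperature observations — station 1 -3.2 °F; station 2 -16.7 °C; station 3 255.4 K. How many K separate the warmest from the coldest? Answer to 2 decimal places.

station 1: -3.2 °F = -19.556 °C.
station 3: 255.4 K = -17.750 °C.
Spread: (-16.700) − (-19.556) = 2.856 °C.

2.86 K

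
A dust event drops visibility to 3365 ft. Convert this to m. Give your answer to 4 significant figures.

1026 m

1 ft = 0.3048 m, so 3365 × 0.3048 = 1026 m.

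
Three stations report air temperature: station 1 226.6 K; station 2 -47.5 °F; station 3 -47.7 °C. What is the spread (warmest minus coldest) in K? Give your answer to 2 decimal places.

3.53 K

station 1: 226.6 K = -46.550 °C.
station 2: -47.5 °F = -44.167 °C.
Spread: (-44.167) − (-47.700) = 3.533 °C.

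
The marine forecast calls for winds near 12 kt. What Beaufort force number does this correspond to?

12 kt lies in the Beaufort 4 band (moderate breeze, 11–16 kt).

Beaufort force 4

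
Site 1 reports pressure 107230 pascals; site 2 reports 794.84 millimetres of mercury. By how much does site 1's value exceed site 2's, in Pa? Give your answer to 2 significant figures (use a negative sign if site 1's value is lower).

site 2: 794.84 mmHg = 105969.97 Pa.
Difference: 107230.00 − 105969.97 = 1300 Pa.

1300 Pa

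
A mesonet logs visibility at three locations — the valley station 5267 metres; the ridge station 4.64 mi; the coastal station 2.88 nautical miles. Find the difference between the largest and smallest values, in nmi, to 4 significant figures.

the valley station: 5267 m = 2.84395 nmi.
the ridge station: 4.64 SM = 4.03205 nmi.
Spread: 4.03205 − 2.84395 = 1.188 nmi.

1.188 nmi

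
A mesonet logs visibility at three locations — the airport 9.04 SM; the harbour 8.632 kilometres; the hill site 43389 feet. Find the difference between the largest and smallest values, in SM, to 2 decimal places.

the harbour: 8.632 km = 5.3637 SM.
the hill site: 43389 ft = 8.2176 SM.
Spread: 9.0400 − 5.3637 = 3.68 SM.

3.68 SM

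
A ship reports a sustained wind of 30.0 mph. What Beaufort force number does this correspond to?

Beaufort force 6

30.0 mph = 13.4 m/s, which is Beaufort 6 (strong breeze, 10.8–13.8 m/s).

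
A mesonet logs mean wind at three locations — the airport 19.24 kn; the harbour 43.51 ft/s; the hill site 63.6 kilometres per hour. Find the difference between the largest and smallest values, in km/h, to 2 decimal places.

the airport: 19.24 kt = 35.6325 km/h.
the harbour: 43.51 ft/s = 47.7427 km/h.
Spread: 63.6000 − 35.6325 = 27.97 km/h.

27.97 km/h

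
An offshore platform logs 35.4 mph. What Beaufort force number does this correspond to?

Beaufort force 7

35.4 mph = 15.8 m/s, which is Beaufort 7 (near gale, 13.9–17.1 m/s).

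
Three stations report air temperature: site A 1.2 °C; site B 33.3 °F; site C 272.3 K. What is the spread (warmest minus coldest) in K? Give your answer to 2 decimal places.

site B: 33.3 °F = 0.722 °C.
site C: 272.3 K = -0.850 °C.
Spread: 1.200 − (-0.850) = 2.050 °C.

2.05 K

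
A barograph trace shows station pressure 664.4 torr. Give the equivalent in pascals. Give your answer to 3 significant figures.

1 mmHg = 133.322 Pa, so 664.4 × 133.322 = 88600 Pa.

88600 Pa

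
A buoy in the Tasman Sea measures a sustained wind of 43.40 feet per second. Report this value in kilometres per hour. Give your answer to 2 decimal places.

47.62 km/h

1 ft/s = 1.09728 km/h, so 43.40 × 1.09728 = 47.62 km/h.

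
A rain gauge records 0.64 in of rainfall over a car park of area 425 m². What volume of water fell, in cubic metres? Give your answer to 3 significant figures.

Depth: 0.64 in × 25.4 = 16.256 mm.
1 mm over 1 m² is 1 L, so volume = 16.256 × 425 = 6908.8 L = 6.91 m³.

6.91 cubic metres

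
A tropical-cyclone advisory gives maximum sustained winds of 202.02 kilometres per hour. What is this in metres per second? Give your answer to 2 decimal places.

56.12 m/s

1 km/h = 0.277778 m/s, so 202.02 × 0.277778 = 56.12 m/s.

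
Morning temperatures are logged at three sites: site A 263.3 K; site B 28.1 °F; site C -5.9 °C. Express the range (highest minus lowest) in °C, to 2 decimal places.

site A: 263.3 K = -9.850 °C.
site B: 28.1 °F = -2.167 °C.
Spread: (-2.167) − (-9.850) = 7.683 °C.

7.68 °C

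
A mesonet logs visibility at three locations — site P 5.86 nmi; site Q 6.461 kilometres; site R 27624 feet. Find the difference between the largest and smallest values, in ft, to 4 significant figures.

14410 ft

site P: 5.86 nmi = 35606.04 ft.
site Q: 6.461 km = 21197.51 ft.
Spread: 35606.04 − 21197.51 = 14410 ft.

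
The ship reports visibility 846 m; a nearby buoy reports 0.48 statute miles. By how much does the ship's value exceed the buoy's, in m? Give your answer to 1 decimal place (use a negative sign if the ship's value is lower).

the buoy: 0.48 SM = 772.485 m.
Difference: 846.000 − 772.485 = 73.5 m.

73.5 m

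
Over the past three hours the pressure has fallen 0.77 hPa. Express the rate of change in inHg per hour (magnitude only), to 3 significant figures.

0.77 hPa / 3 h × 0.02953 inHg/hPa = 0.00758 inHg/h.

0.00758 inHg per hour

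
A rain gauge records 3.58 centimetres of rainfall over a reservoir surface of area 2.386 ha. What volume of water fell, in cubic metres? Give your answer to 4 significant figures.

854.2 cubic metres

Depth: 3.58 cm × 10 = 35.8 mm.
Area: 2.386 ha = 23860 m².
1 mm over 1 m² is 1 L, so volume = 35.8 × 23860 = 854188 L = 854.2 m³.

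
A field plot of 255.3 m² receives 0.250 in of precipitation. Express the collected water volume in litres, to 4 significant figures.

1621 litres

Depth: 0.250 in × 25.4 = 6.35 mm.
1 mm over 1 m² is 1 L, so volume = 6.35 × 255.3 = 1621.155 L ≈ 1621 L.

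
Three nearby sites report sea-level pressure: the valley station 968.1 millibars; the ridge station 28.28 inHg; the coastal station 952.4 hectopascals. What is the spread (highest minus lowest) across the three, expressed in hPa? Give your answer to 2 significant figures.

16 hPa

the valley station: 968.1 mb = 968.10 hPa.
the ridge station: 28.28 inHg = 957.67 hPa.
Spread: 968.10 − 952.40 = 16 hPa.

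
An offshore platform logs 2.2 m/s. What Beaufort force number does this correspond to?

2.2 m/s lies in the Beaufort 2 band (light breeze, 1.6–3.3 m/s).

Beaufort force 2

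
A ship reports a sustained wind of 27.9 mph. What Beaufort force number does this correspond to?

27.9 mph = 12.5 m/s, which is Beaufort 6 (strong breeze, 10.8–13.8 m/s).

Beaufort force 6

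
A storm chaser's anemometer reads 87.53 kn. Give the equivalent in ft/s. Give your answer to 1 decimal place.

147.7 ft/s

1 kt = 1.68781 ft/s, so 87.53 × 1.68781 = 147.7 ft/s.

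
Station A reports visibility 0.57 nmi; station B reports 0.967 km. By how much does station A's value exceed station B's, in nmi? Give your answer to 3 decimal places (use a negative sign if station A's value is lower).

0.048 nmi

station B: 0.967 km = 0.52214 nmi.
Difference: 0.57000 − 0.52214 = 0.048 nmi.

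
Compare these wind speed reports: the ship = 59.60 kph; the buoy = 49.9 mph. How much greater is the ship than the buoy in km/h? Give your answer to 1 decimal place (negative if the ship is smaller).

-20.7 km/h

the buoy: 49.9 mph = 80.306 km/h.
Difference: 59.600 − 80.306 = -20.7 km/h.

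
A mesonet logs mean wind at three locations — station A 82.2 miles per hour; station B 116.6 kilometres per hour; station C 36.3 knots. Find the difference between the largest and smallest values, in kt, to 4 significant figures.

35.13 kt

station A: 82.2 mph = 71.4298 kt.
station B: 116.6 km/h = 62.9590 kt.
Spread: 71.4298 − 36.3000 = 35.13 kt.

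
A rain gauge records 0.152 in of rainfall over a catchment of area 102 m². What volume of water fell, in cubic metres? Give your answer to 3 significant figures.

Depth: 0.152 in × 25.4 = 3.8608 mm.
1 mm over 1 m² is 1 L, so volume = 3.8608 × 102 = 393.8016 L = 0.394 m³.

0.394 cubic metres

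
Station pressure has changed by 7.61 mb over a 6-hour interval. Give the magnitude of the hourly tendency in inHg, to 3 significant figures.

7.61 mb / 6 h × 0.02953 inHg/mb = 0.0375 inHg/h.

0.0375 inHg per hour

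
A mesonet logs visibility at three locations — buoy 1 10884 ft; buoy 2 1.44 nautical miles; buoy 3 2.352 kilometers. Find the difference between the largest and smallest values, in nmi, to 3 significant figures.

buoy 1: 10884 ft = 1.79128 nmi.
buoy 3: 2.352 km = 1.26998 nmi.
Spread: 1.79128 − 1.26998 = 0.521 nmi.

0.521 nmi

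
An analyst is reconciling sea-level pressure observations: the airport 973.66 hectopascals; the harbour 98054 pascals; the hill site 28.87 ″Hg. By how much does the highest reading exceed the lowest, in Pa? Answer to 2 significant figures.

the airport: 973.66 hPa = 97366.00 Pa.
the hill site: 28.87 inHg = 97765.05 Pa.
Spread: 98054.00 − 97366.00 = 690 Pa.

690 Pa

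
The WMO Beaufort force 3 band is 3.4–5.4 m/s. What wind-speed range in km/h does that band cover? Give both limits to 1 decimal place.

3.4–5.4 m/s × 3.6 = 12.2–19.4 km/h.

12.2 to 19.4 km/h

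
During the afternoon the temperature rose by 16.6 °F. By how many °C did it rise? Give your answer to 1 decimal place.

9.2 °C

For a temperature change the 32° offset cancels: Δ°C = 16.6 × 0.5556 = 9.2 °C.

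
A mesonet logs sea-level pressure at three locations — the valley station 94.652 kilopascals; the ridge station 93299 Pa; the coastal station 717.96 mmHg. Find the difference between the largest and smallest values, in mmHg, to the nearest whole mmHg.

the valley station: 94.652 kPa = 709.95 mmHg.
the ridge station: 93299 Pa = 699.80 mmHg.
Spread: 717.96 − 699.80 = 18 mmHg.

18 mmHg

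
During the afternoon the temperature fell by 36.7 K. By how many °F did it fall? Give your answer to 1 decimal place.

Converting a difference, only the 9/5 scale factor applies: Δ°F = 36.7 × 1.8 = 66.1 °F.

66.1 °F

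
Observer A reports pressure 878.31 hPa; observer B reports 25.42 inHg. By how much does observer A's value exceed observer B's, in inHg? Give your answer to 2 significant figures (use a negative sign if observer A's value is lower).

observer A: 878.31 hPa = 25.9365 inHg.
Difference: 25.9365 − 25.4200 = 0.52 inHg.

0.52 inHg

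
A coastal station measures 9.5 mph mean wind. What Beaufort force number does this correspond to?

Beaufort force 3

9.5 mph = 4.2 m/s, which is Beaufort 3 (gentle breeze, 3.4–5.4 m/s).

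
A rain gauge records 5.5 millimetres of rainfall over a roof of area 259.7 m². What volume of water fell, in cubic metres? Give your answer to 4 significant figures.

1.428 cubic metres

1 mm over 1 m² is 1 L, so volume = 5.5 × 259.7 = 1428.35 L = 1.428 m³.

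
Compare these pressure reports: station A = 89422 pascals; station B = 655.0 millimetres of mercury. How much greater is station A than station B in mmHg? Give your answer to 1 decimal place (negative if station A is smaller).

station A: 89422 Pa = 670.720 mmHg.
Difference: 670.720 − 655.000 = 15.7 mmHg.

15.7 mmHg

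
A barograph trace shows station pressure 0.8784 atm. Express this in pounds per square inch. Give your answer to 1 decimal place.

12.9 psi

1 atm = 14.6959 psi, so 0.8784 × 14.6959 = 12.9 psi.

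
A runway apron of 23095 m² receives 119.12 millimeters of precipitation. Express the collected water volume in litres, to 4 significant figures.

2751000 litres

1 mm over 1 m² is 1 L, so volume = 119.12 × 23095 = 2751076.4 L ≈ 2751000 L.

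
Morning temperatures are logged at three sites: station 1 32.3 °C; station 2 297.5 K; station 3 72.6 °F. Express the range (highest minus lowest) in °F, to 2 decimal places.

17.54 °F

station 2: 297.5 K = 24.350 °C.
station 3: 72.6 °F = 22.556 °C.
Spread: 32.300 − 22.556 = 9.744 °C = 17.54 °F.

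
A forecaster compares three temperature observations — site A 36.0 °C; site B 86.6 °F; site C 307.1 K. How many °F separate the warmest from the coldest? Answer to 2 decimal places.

site B: 86.6 °F = 30.333 °C.
site C: 307.1 K = 33.950 °C.
Spread: 36.000 − 30.333 = 5.667 °C = 10.20 °F.

10.20 °F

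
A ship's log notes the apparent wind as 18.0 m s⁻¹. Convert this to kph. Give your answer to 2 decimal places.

64.80 km/h

1 m/s = 3.6 km/h, so 18.0 × 3.6 = 64.80 km/h.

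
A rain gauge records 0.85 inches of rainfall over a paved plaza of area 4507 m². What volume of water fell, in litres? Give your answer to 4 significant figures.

Depth: 0.85 in × 25.4 = 21.59 mm.
1 mm over 1 m² is 1 L, so volume = 21.59 × 4507 = 97306.13 L ≈ 97310 L.

97310 litres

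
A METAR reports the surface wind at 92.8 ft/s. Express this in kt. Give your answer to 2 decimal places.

1 ft/s = 0.592484 kt, so 92.8 × 0.592484 = 54.98 kt.

54.98 kt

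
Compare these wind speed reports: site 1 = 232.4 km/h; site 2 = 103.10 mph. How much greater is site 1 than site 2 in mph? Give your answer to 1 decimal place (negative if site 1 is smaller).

41.3 mph

site 1: 232.4 km/h = 144.407 mph.
Difference: 144.407 − 103.100 = 41.3 mph.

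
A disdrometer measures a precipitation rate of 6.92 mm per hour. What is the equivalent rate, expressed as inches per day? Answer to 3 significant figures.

6.92 mm/hour × 0.0393701 in/mm × 24 hour/day = 6.54 in/day.

6.54 in/day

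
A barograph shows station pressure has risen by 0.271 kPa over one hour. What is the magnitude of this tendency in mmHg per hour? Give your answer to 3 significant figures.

2.03 mmHg per hour

0.271 kPa / 1 h × 7.50062 mmHg/kPa = 2.03 mmHg/h.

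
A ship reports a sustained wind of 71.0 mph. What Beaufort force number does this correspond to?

Beaufort force 11

71.0 mph = 31.7 m/s, which is Beaufort 11 (violent storm, 28.5–32.6 m/s).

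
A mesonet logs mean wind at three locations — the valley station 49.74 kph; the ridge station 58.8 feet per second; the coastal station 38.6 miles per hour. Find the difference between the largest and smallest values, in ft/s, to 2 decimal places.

13.47 ft/s

the valley station: 49.74 km/h = 45.3303 ft/s.
the coastal station: 38.6 mph = 56.6133 ft/s.
Spread: 58.8000 − 45.3303 = 13.47 ft/s.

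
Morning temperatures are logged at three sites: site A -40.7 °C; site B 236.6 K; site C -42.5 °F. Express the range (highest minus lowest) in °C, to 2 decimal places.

site B: 236.6 K = -36.550 °C.
site C: -42.5 °F = -41.389 °C.
Spread: (-36.550) − (-41.389) = 4.839 °C.

4.84 °C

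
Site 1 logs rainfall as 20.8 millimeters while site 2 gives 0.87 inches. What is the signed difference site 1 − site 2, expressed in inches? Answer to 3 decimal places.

site 1: 20.8 mm = 0.81890 in.
Difference: 0.81890 − 0.87000 = -0.051 in.

-0.051 in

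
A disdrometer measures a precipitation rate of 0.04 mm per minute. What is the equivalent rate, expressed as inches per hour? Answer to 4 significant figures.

0.09449 in/hour

0.04 mm/minute × 0.0393701 in/mm × 60 minute/hour = 0.09449 in/hour.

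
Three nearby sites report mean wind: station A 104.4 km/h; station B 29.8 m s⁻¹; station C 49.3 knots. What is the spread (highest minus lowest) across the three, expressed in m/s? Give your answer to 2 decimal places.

station A: 104.4 km/h = 29.0000 m/s.
station C: 49.3 kt = 25.3621 m/s.
Spread: 29.8000 − 25.3621 = 4.44 m/s.

4.44 m/s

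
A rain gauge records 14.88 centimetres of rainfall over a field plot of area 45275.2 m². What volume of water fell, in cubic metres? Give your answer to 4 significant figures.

6737 cubic metres

Depth: 14.88 cm × 10 = 148.8 mm.
1 mm over 1 m² is 1 L, so volume = 148.8 × 45275.2 = 6736949.8 L = 6737 m³.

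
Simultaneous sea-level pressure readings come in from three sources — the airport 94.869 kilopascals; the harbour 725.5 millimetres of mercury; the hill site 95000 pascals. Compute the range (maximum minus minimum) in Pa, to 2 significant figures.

the airport: 94.869 kPa = 94869.00 Pa.
the harbour: 725.5 mmHg = 96725.39 Pa.
Spread: 96725.39 − 94869.00 = 1900 Pa.

1900 Pa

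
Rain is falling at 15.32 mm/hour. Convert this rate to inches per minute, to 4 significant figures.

15.32 mm/hour × 0.0393701 in/mm × 0.0166667 hour/minute = 0.01005 in/minute.

0.01005 in/minute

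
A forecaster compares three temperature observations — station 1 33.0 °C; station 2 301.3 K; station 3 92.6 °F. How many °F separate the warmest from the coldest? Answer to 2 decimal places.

9.93 °F

station 2: 301.3 K = 28.150 °C.
station 3: 92.6 °F = 33.667 °C.
Spread: 33.667 − 28.150 = 5.517 °C = 9.93 °F.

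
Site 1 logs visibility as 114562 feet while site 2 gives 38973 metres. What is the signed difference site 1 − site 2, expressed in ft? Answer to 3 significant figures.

-13300 ft

site 2: 38973 m = 127864.17 ft.
Difference: 114562.00 − 127864.17 = -13300 ft.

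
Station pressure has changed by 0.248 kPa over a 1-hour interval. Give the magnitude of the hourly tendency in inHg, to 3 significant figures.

0.0732 inHg per hour

0.248 kPa / 1 h × 0.2953 inHg/kPa = 0.0732 inHg/h.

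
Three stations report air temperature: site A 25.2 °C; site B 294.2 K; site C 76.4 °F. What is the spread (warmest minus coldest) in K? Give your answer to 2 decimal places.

4.15 K

site B: 294.2 K = 21.050 °C.
site C: 76.4 °F = 24.667 °C.
Spread: 25.200 − 21.050 = 4.150 °C.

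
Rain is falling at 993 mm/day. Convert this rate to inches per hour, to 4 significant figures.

993 mm/day × 0.0393701 in/mm × 0.0416667 day/hour = 1.629 in/hour.

1.629 in/hour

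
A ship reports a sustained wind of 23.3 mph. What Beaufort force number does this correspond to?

Beaufort force 5

23.3 mph = 10.4 m/s, which is Beaufort 5 (fresh breeze, 8.0–10.7 m/s).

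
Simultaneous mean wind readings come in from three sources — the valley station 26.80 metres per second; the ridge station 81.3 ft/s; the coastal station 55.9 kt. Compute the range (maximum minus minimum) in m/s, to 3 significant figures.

3.98 m/s

the ridge station: 81.3 ft/s = 24.7802 m/s.
the coastal station: 55.9 kt = 28.7574 m/s.
Spread: 28.7574 − 24.7802 = 3.98 m/s.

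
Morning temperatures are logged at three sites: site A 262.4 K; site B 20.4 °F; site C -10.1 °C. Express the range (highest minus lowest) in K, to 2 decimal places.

site A: 262.4 K = -10.750 °C.
site B: 20.4 °F = -6.444 °C.
Spread: (-6.444) − (-10.750) = 4.306 °C.

4.31 K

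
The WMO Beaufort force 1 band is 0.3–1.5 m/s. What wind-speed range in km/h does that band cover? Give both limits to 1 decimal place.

0.3–1.5 m/s × 3.6 = 1.1–5.4 km/h.

1.1 to 5.4 km/h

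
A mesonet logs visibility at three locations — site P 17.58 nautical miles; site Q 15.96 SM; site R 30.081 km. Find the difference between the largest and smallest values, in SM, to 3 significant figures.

4.27 SM

site P: 17.58 nmi = 20.2307 SM.
site R: 30.081 km = 18.6915 SM.
Spread: 20.2307 − 15.9600 = 4.27 SM.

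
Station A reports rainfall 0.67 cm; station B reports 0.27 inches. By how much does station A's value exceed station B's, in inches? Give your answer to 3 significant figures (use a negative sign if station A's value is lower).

-0.00622 in

station A: 0.67 cm = 0.2637795 in.
Difference: 0.2637795 − 0.2700000 = -0.00622 in.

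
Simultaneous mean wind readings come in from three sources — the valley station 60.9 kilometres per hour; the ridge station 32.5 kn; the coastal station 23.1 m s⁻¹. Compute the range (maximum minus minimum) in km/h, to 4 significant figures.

22.97 km/h

the ridge station: 32.5 kt = 60.1900 km/h.
the coastal station: 23.1 m/s = 83.1600 km/h.
Spread: 83.1600 − 60.1900 = 22.97 km/h.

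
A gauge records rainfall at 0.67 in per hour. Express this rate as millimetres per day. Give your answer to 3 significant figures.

0.67 in/hour × 25.4 mm/in × 24 hour/day = 408 mm/day.

408 mm/day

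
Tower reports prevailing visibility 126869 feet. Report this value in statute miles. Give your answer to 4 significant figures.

24.03 SM

1 ft = 0.000189394 SM, so 126869 × 0.000189394 = 24.03 SM.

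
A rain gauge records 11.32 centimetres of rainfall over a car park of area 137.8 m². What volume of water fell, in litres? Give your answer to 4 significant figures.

15600 litres

Depth: 11.32 cm × 10 = 113.2 mm.
1 mm over 1 m² is 1 L, so volume = 113.2 × 137.8 = 15598.96 L ≈ 15600 L.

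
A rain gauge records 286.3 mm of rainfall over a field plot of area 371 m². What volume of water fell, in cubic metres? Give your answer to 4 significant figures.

106.2 cubic metres

1 mm over 1 m² is 1 L, so volume = 286.3 × 371 = 106217.3 L = 106.2 m³.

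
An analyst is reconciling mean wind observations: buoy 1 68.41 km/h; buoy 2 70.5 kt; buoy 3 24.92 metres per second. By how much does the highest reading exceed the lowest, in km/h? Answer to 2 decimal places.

62.16 km/h

buoy 2: 70.5 kt = 130.5660 km/h.
buoy 3: 24.92 m/s = 89.7120 km/h.
Spread: 130.5660 − 68.4100 = 62.16 km/h.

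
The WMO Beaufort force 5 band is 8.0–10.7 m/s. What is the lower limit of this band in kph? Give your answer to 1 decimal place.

28.8 km/h

8.0–10.7 m/s × 3.6 = 28.8–38.5 km/h.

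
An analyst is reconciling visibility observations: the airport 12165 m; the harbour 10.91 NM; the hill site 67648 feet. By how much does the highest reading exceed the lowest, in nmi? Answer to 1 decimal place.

the airport: 12165 m = 6.569 nmi.
the hill site: 67648 ft = 11.133 nmi.
Spread: 11.133 − 6.569 = 4.6 nmi.

4.6 nmi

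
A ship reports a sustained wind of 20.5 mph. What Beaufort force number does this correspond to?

Beaufort force 5

20.5 mph = 9.2 m/s, which is Beaufort 5 (fresh breeze, 8.0–10.7 m/s).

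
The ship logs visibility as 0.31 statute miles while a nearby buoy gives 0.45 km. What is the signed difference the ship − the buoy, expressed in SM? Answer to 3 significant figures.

the buoy: 0.45 km = 0.279617 SM.
Difference: 0.310000 − 0.279617 = 0.0304 SM.

0.0304 SM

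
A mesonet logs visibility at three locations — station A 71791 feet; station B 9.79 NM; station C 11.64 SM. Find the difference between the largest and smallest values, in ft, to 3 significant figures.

station B: 9.79 nmi = 59485.17 ft.
station C: 11.64 SM = 61459.20 ft.
Spread: 71791.00 − 59485.17 = 12300 ft.

12300 ft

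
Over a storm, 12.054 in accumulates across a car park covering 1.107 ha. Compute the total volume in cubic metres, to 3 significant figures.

Depth: 12.054 in × 25.4 = 306.1716 mm.
Area: 1.107 ha = 11070 m².
1 mm over 1 m² is 1 L, so volume = 306.1716 × 11070 = 3389319.6 L = 3390 m³.

3390 cubic metres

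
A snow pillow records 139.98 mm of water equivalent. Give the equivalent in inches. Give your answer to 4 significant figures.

5.511 in

1 mm = 0.0393701 in, so 139.98 × 0.0393701 = 5.511 in.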